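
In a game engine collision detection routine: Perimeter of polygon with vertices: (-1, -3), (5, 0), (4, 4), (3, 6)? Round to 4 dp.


Sides: (-1, -3)->(5, 0): sqrt(45) = 6.708204, (5, 0)->(4, 4): sqrt(17) = 4.123106, (4, 4)->(3, 6): sqrt(5) = 2.236068, (3, 6)->(-1, -3): sqrt(97) = 9.848858
Sum = 22.916236
Perimeter = 22.9162

22.9162


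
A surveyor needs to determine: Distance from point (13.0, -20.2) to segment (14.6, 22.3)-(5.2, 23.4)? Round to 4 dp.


Project P onto AB: t = 0 (clamped to [0,1])
Closest point on segment: (14.6, 22.3)
Distance: 42.5301

42.5301


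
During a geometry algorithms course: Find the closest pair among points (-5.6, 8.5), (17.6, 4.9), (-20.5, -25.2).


d(P0,P1) = 23.4776, d(P0,P2) = 36.847, d(P1,P2) = 48.5553
Closest: P0 and P1

Closest pair: (-5.6, 8.5) and (17.6, 4.9), distance = 23.4776


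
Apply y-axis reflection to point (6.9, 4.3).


Reflection over y-axis: (x,y) -> (-x,y)
(6.9, 4.3) -> (-6.9, 4.3)

(-6.9, 4.3)


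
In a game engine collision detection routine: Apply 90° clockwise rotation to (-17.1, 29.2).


90° CW: (x,y) -> (y, -x)
(-17.1,29.2) -> (29.2, 17.1)

(29.2, 17.1)


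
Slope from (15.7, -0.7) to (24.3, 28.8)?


slope = (y2-y1)/(x2-x1) = (28.8-(-0.7))/(24.3-15.7) = 29.5/8.6 = 3.4302

3.4302


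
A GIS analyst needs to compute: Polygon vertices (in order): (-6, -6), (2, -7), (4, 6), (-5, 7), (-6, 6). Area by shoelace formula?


Shoelace sum: ((-6)*(-7) - 2*(-6)) + (2*6 - 4*(-7)) + (4*7 - (-5)*6) + ((-5)*6 - (-6)*7) + ((-6)*(-6) - (-6)*6)
= 236
Area = |236|/2 = 118

118


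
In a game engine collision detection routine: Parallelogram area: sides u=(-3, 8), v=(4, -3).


|u x v| = |(-3)*(-3) - 8*4|
= |9 - 32| = 23

23


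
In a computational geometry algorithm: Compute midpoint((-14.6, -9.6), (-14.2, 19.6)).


M = (((-14.6)+(-14.2))/2, ((-9.6)+19.6)/2)
= (-14.4, 5)

(-14.4, 5)


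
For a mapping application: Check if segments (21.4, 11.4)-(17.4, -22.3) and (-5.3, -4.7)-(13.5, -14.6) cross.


Cross products: d1=567.01, d2=-106.15, d3=-835.39, d4=-162.23
d1*d2 < 0 and d3*d4 < 0? no

No, they don't intersect


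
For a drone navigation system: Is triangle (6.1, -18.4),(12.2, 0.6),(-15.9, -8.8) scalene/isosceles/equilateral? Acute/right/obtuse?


Side lengths squared: AB^2=398.21, BC^2=877.97, CA^2=576.16
Sorted: [398.21, 576.16, 877.97]
By sides: Scalene, By angles: Acute

Scalene, Acute


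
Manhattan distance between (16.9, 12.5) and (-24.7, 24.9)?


|16.9-(-24.7)| + |12.5-24.9| = 41.6 + 12.4 = 54

54


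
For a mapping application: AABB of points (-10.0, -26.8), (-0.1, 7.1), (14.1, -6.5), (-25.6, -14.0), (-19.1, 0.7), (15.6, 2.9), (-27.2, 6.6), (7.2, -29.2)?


x range: [-27.2, 15.6]
y range: [-29.2, 7.1]
Bounding box: (-27.2,-29.2) to (15.6,7.1)

(-27.2,-29.2) to (15.6,7.1)


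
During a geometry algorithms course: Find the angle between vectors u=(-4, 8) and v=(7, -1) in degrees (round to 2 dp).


u.v = -36, |u| = sqrt(80) = 8.9443, |v| = sqrt(50) = 7.0711
cos(theta) = u.v/(|u||v|) = -36/sqrt(4000) = -0.56921
theta = acos(-0.56921) = 124.7 degrees

124.7 degrees


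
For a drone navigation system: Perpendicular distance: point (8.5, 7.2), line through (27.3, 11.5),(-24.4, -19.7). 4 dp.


|cross product| = 364.25
|line direction| = sqrt(3646.33) = 60.3848
Distance = 364.25/sqrt(3646.33) = 6.0321

6.0321


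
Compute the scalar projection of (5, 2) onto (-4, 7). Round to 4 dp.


u.v = -6, |v| = sqrt(65) = 8.0623
Scalar projection = u.v / |v| = -6 / sqrt(65) = -0.7442

-0.7442


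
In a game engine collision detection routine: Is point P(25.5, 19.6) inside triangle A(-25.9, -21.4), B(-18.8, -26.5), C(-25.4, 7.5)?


Cross products: AB x AP = 553.24, BC x BP = -1810.46, CA x CP = 1464.96
All same sign? no

No, outside


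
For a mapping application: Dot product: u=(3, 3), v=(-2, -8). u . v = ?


u . v = u_x*v_x + u_y*v_y = 3*(-2) + 3*(-8)
= (-6) + (-24) = -30

-30


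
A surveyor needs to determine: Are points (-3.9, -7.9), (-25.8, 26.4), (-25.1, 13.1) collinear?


Cross product: ((-25.8)-(-3.9))*(13.1-(-7.9)) - (26.4-(-7.9))*((-25.1)-(-3.9))
= 267.26

No, not collinear


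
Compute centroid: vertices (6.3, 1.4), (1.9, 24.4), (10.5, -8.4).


Centroid = ((x_A+x_B+x_C)/3, (y_A+y_B+y_C)/3)
= ((6.3+1.9+10.5)/3, (1.4+24.4+(-8.4))/3)
= (6.2333, 5.8)

(6.2333, 5.8)


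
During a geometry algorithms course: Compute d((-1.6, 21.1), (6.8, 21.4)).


dx=8.4, dy=0.3
d^2 = 8.4^2 + 0.3^2 = 70.65
d = sqrt(70.65) = 8.4054

8.4054


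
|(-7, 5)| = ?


|u| = sqrt((-7)^2 + 5^2) = sqrt(74) = 8.6023

8.6023


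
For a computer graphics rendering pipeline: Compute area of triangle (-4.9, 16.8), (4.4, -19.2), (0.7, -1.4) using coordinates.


Area = |x_A(y_B-y_C) + x_B(y_C-y_A) + x_C(y_A-y_B)|/2
= |87.22 + (-80.08) + 25.2|/2
= 32.34/2 = 16.17

16.17


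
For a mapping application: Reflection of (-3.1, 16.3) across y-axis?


Reflection over y-axis: (x,y) -> (-x,y)
(-3.1, 16.3) -> (3.1, 16.3)

(3.1, 16.3)


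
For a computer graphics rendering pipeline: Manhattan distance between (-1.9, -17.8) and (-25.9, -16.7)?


|(-1.9)-(-25.9)| + |(-17.8)-(-16.7)| = 24 + 1.1 = 25.1

25.1


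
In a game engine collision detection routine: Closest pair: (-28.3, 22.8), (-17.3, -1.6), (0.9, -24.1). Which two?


d(P0,P1) = 26.7649, d(P0,P2) = 55.2472, d(P1,P2) = 28.9394
Closest: P0 and P1

Closest pair: (-28.3, 22.8) and (-17.3, -1.6), distance = 26.7649


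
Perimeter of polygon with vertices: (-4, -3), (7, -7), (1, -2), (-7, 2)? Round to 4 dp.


Sides: (-4, -3)->(7, -7): sqrt(137) = 11.7047, (7, -7)->(1, -2): sqrt(61) = 7.81025, (1, -2)->(-7, 2): sqrt(80) = 8.944272, (-7, 2)->(-4, -3): sqrt(34) = 5.830952
Sum = 34.290174
Perimeter = 34.2902

34.2902


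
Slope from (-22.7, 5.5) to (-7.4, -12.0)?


slope = (y2-y1)/(x2-x1) = ((-12)-5.5)/((-7.4)-(-22.7)) = (-17.5)/15.3 = -1.1438

-1.1438


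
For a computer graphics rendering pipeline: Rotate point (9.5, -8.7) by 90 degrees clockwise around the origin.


90° CW: (x,y) -> (y, -x)
(9.5,-8.7) -> (-8.7, -9.5)

(-8.7, -9.5)


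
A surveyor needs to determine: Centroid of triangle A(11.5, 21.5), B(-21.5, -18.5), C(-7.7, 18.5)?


Centroid = ((x_A+x_B+x_C)/3, (y_A+y_B+y_C)/3)
= ((11.5+(-21.5)+(-7.7))/3, (21.5+(-18.5)+18.5)/3)
= (-5.9, 7.1667)

(-5.9, 7.1667)


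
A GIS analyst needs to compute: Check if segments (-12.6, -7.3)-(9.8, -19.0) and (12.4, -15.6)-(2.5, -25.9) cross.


Cross products: d1=-339.67, d2=6.88, d3=106.58, d4=-239.97
d1*d2 < 0 and d3*d4 < 0? yes

Yes, they intersect


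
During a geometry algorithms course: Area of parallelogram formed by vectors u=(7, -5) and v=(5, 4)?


|u x v| = |7*4 - (-5)*5|
= |28 - (-25)| = 53

53


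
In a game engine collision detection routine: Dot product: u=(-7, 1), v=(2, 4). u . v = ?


u . v = u_x*v_x + u_y*v_y = (-7)*2 + 1*4
= (-14) + 4 = -10

-10


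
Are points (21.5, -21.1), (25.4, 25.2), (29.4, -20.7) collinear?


Cross product: (25.4-21.5)*((-20.7)-(-21.1)) - (25.2-(-21.1))*(29.4-21.5)
= -364.21

No, not collinear


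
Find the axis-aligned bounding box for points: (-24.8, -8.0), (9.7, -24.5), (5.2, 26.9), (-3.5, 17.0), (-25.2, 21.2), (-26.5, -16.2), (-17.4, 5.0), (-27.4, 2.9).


x range: [-27.4, 9.7]
y range: [-24.5, 26.9]
Bounding box: (-27.4,-24.5) to (9.7,26.9)

(-27.4,-24.5) to (9.7,26.9)


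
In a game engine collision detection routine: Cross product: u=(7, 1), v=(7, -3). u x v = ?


u x v = u_x*v_y - u_y*v_x = 7*(-3) - 1*7
= (-21) - 7 = -28

-28


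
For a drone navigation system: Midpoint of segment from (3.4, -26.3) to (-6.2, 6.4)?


M = ((3.4+(-6.2))/2, ((-26.3)+6.4)/2)
= (-1.4, -9.95)

(-1.4, -9.95)


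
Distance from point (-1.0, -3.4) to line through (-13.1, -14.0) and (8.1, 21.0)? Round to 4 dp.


|cross product| = 198.78
|line direction| = sqrt(1674.44) = 40.9199
Distance = 198.78/sqrt(1674.44) = 4.8578

4.8578


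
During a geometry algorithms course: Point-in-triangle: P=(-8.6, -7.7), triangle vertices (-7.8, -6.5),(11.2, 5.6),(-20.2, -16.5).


Cross products: AB x AP = -13.12, BC x BP = -19.96, CA x CP = -6.88
All same sign? yes

Yes, inside


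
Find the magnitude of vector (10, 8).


|u| = sqrt(10^2 + 8^2) = sqrt(164) = 12.8062

12.8062


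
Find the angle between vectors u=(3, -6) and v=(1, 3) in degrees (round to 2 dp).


u.v = -15, |u| = sqrt(45) = 6.7082, |v| = sqrt(10) = 3.1623
cos(theta) = u.v/(|u||v|) = -15/sqrt(450) = -0.707107
theta = acos(-0.707107) = 135 degrees

135 degrees


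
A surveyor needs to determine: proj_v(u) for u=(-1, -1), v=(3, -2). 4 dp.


u.v = -1, |v| = sqrt(13) = 3.6056
Scalar projection = u.v / |v| = -1 / sqrt(13) = -0.2774

-0.2774


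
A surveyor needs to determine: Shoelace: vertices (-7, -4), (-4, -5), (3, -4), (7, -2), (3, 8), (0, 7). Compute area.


Shoelace sum: ((-7)*(-5) - (-4)*(-4)) + ((-4)*(-4) - 3*(-5)) + (3*(-2) - 7*(-4)) + (7*8 - 3*(-2)) + (3*7 - 0*8) + (0*(-4) - (-7)*7)
= 204
Area = |204|/2 = 102

102


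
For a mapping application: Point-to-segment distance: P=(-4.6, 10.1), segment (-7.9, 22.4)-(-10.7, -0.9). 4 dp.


Project P onto AB: t = 0.5036 (clamped to [0,1])
Closest point on segment: (-9.3101, 10.666)
Distance: 4.744

4.744


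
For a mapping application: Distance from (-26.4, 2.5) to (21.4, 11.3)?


dx=47.8, dy=8.8
d^2 = 47.8^2 + 8.8^2 = 2362.28
d = sqrt(2362.28) = 48.6033

48.6033


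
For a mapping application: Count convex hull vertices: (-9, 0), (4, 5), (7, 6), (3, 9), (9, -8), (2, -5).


Convex hull vertices (CCW): (-9, 0), (2, -5), (9, -8), (7, 6), (3, 9)
Count = 5

5


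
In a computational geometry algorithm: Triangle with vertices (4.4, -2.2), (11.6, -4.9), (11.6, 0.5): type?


Side lengths squared: AB^2=59.13, BC^2=29.16, CA^2=59.13
Sorted: [29.16, 59.13, 59.13]
By sides: Isosceles, By angles: Acute

Isosceles, Acute


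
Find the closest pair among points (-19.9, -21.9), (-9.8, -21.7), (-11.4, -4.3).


d(P0,P1) = 10.102, d(P0,P2) = 19.5451, d(P1,P2) = 17.4734
Closest: P0 and P1

Closest pair: (-19.9, -21.9) and (-9.8, -21.7), distance = 10.102


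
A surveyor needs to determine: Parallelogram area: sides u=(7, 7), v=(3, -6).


|u x v| = |7*(-6) - 7*3|
= |(-42) - 21| = 63

63


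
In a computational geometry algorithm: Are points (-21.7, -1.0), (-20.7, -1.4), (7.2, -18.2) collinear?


Cross product: ((-20.7)-(-21.7))*((-18.2)-(-1)) - ((-1.4)-(-1))*(7.2-(-21.7))
= -5.64

No, not collinear


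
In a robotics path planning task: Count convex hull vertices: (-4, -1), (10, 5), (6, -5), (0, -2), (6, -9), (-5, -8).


Convex hull vertices (CCW): (-5, -8), (6, -9), (10, 5), (-4, -1)
Count = 4

4


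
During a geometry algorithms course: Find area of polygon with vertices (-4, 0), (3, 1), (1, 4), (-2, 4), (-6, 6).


Shoelace sum: ((-4)*1 - 3*0) + (3*4 - 1*1) + (1*4 - (-2)*4) + ((-2)*6 - (-6)*4) + ((-6)*0 - (-4)*6)
= 55
Area = |55|/2 = 27.5

27.5


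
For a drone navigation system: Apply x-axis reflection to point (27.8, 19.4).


Reflection over x-axis: (x,y) -> (x,-y)
(27.8, 19.4) -> (27.8, -19.4)

(27.8, -19.4)


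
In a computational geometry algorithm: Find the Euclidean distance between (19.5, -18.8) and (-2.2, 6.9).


dx=-21.7, dy=25.7
d^2 = (-21.7)^2 + 25.7^2 = 1131.38
d = sqrt(1131.38) = 33.636

33.636


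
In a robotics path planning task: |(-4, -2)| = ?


|u| = sqrt((-4)^2 + (-2)^2) = sqrt(20) = 4.4721

4.4721


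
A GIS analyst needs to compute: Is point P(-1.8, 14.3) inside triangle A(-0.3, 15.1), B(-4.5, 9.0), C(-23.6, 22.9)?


Cross products: AB x AP = -5.79, BC x BP = -138.76, CA x CP = -30.34
All same sign? yes

Yes, inside


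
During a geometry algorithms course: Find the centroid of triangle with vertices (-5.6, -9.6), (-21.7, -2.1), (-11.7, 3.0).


Centroid = ((x_A+x_B+x_C)/3, (y_A+y_B+y_C)/3)
= (((-5.6)+(-21.7)+(-11.7))/3, ((-9.6)+(-2.1)+3)/3)
= (-13, -2.9)

(-13, -2.9)


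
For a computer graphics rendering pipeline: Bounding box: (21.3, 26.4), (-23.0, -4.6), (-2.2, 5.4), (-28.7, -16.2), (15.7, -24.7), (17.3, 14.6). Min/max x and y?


x range: [-28.7, 21.3]
y range: [-24.7, 26.4]
Bounding box: (-28.7,-24.7) to (21.3,26.4)

(-28.7,-24.7) to (21.3,26.4)


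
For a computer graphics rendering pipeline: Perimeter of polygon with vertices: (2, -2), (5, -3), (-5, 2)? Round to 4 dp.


Sides: (2, -2)->(5, -3): sqrt(10) = 3.162278, (5, -3)->(-5, 2): sqrt(125) = 11.18034, (-5, 2)->(2, -2): sqrt(65) = 8.062258
Sum = 22.404876
Perimeter = 22.4049

22.4049


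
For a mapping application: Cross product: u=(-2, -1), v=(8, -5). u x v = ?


u x v = u_x*v_y - u_y*v_x = (-2)*(-5) - (-1)*8
= 10 - (-8) = 18

18


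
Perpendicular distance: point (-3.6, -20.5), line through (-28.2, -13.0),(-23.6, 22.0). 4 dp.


|cross product| = 895.5
|line direction| = sqrt(1246.16) = 35.301
Distance = 895.5/sqrt(1246.16) = 25.3676

25.3676


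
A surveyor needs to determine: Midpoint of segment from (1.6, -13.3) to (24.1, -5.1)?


M = ((1.6+24.1)/2, ((-13.3)+(-5.1))/2)
= (12.85, -9.2)

(12.85, -9.2)


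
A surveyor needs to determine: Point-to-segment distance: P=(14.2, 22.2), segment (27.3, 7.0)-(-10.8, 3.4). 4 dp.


Project P onto AB: t = 0.3034 (clamped to [0,1])
Closest point on segment: (15.7394, 5.9077)
Distance: 16.3649

16.3649


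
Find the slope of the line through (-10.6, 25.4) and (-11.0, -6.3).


slope = (y2-y1)/(x2-x1) = ((-6.3)-25.4)/((-11)-(-10.6)) = (-31.7)/(-0.4) = 79.25

79.25


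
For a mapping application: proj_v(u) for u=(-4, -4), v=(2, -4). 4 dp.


u.v = 8, |v| = sqrt(20) = 4.4721
Scalar projection = u.v / |v| = 8 / sqrt(20) = 1.7889

1.7889


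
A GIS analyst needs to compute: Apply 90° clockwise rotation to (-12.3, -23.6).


90° CW: (x,y) -> (y, -x)
(-12.3,-23.6) -> (-23.6, 12.3)

(-23.6, 12.3)


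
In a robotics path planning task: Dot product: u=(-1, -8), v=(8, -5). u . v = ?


u . v = u_x*v_x + u_y*v_y = (-1)*8 + (-8)*(-5)
= (-8) + 40 = 32

32


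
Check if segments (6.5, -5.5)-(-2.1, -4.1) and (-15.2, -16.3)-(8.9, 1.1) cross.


Cross products: d1=-117.3, d2=66.08, d3=123.26, d4=-60.12
d1*d2 < 0 and d3*d4 < 0? yes

Yes, they intersect


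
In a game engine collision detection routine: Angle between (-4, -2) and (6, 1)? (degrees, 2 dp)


u.v = -26, |u| = sqrt(20) = 4.4721, |v| = sqrt(37) = 6.0828
cos(theta) = u.v/(|u||v|) = -26/sqrt(740) = -0.955779
theta = acos(-0.955779) = 162.9 degrees

162.9 degrees


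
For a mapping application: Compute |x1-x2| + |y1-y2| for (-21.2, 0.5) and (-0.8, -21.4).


|(-21.2)-(-0.8)| + |0.5-(-21.4)| = 20.4 + 21.9 = 42.3

42.3


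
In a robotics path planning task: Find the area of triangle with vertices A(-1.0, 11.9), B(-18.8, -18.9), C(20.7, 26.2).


Area = |x_A(y_B-y_C) + x_B(y_C-y_A) + x_C(y_A-y_B)|/2
= |45.1 + (-268.84) + 637.56|/2
= 413.82/2 = 206.91

206.91


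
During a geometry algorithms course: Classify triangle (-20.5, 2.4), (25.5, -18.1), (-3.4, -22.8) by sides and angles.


Side lengths squared: AB^2=2536.25, BC^2=857.3, CA^2=927.45
Sorted: [857.3, 927.45, 2536.25]
By sides: Scalene, By angles: Obtuse

Scalene, Obtuse


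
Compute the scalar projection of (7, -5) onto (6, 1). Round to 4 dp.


u.v = 37, |v| = sqrt(37) = 6.0828
Scalar projection = u.v / |v| = 37 / sqrt(37) = 6.0828

6.0828


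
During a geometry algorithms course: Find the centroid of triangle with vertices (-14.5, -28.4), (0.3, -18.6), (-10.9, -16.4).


Centroid = ((x_A+x_B+x_C)/3, (y_A+y_B+y_C)/3)
= (((-14.5)+0.3+(-10.9))/3, ((-28.4)+(-18.6)+(-16.4))/3)
= (-8.3667, -21.1333)

(-8.3667, -21.1333)


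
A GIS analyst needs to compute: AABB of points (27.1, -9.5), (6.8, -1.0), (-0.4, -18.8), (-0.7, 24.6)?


x range: [-0.7, 27.1]
y range: [-18.8, 24.6]
Bounding box: (-0.7,-18.8) to (27.1,24.6)

(-0.7,-18.8) to (27.1,24.6)


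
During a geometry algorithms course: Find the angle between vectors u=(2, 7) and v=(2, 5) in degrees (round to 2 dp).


u.v = 39, |u| = sqrt(53) = 7.2801, |v| = sqrt(29) = 5.3852
cos(theta) = u.v/(|u||v|) = 39/sqrt(1537) = 0.994781
theta = acos(0.994781) = 5.86 degrees

5.86 degrees


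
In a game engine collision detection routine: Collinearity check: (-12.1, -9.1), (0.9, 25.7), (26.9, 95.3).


Cross product: (0.9-(-12.1))*(95.3-(-9.1)) - (25.7-(-9.1))*(26.9-(-12.1))
= 0

Yes, collinear


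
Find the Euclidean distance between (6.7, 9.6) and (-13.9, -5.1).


dx=-20.6, dy=-14.7
d^2 = (-20.6)^2 + (-14.7)^2 = 640.45
d = sqrt(640.45) = 25.3071

25.3071


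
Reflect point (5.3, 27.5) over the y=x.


Reflection over y=x: (x,y) -> (y,x)
(5.3, 27.5) -> (27.5, 5.3)

(27.5, 5.3)


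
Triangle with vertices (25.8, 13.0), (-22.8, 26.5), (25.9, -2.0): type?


Side lengths squared: AB^2=2544.21, BC^2=3183.94, CA^2=225.01
Sorted: [225.01, 2544.21, 3183.94]
By sides: Scalene, By angles: Obtuse

Scalene, Obtuse


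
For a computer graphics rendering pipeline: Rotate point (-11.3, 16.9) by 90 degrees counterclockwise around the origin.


90° CCW: (x,y) -> (-y, x)
(-11.3,16.9) -> (-16.9, -11.3)

(-16.9, -11.3)


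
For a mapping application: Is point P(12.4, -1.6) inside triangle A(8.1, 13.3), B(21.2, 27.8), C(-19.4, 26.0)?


Cross products: AB x AP = -257.54, BC x BP = 1177.8, CA x CP = -355.14
All same sign? no

No, outside


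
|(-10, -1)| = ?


|u| = sqrt((-10)^2 + (-1)^2) = sqrt(101) = 10.0499

10.0499


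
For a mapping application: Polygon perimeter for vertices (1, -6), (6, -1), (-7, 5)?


Sides: (1, -6)->(6, -1): sqrt(50) = 7.071068, (6, -1)->(-7, 5): sqrt(205) = 14.317821, (-7, 5)->(1, -6): sqrt(185) = 13.601471
Sum = 34.99036
Perimeter = 34.9904

34.9904


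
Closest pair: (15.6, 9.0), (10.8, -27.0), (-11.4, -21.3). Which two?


d(P0,P1) = 36.3186, d(P0,P2) = 40.5844, d(P1,P2) = 22.9201
Closest: P1 and P2

Closest pair: (10.8, -27.0) and (-11.4, -21.3), distance = 22.9201


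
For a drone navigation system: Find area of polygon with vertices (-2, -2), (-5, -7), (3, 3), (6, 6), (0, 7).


Shoelace sum: ((-2)*(-7) - (-5)*(-2)) + ((-5)*3 - 3*(-7)) + (3*6 - 6*3) + (6*7 - 0*6) + (0*(-2) - (-2)*7)
= 66
Area = |66|/2 = 33

33


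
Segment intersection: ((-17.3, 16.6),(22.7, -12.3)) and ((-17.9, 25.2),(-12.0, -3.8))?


Cross products: d1=-33.34, d2=956.15, d3=326.66, d4=-662.83
d1*d2 < 0 and d3*d4 < 0? yes

Yes, they intersect


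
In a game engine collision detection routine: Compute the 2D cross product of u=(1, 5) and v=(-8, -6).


u x v = u_x*v_y - u_y*v_x = 1*(-6) - 5*(-8)
= (-6) - (-40) = 34

34


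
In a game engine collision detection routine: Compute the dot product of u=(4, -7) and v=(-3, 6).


u . v = u_x*v_x + u_y*v_y = 4*(-3) + (-7)*6
= (-12) + (-42) = -54

-54


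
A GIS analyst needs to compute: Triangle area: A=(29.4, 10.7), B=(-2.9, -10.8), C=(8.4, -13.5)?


Area = |x_A(y_B-y_C) + x_B(y_C-y_A) + x_C(y_A-y_B)|/2
= |79.38 + 70.18 + 180.6|/2
= 330.16/2 = 165.08

165.08


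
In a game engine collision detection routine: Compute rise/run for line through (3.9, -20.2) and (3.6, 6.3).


slope = (y2-y1)/(x2-x1) = (6.3-(-20.2))/(3.6-3.9) = 26.5/(-0.3) = -88.3333

-88.3333


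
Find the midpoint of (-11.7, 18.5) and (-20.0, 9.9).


M = (((-11.7)+(-20))/2, (18.5+9.9)/2)
= (-15.85, 14.2)

(-15.85, 14.2)


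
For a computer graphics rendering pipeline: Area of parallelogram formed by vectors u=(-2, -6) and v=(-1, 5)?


|u x v| = |(-2)*5 - (-6)*(-1)|
= |(-10) - 6| = 16

16


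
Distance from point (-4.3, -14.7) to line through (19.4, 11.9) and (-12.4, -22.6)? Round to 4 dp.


|cross product| = 28.23
|line direction| = sqrt(2201.49) = 46.92
Distance = 28.23/sqrt(2201.49) = 0.6017

0.6017


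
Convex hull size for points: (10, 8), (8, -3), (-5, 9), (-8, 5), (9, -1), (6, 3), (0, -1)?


Convex hull vertices (CCW): (-8, 5), (0, -1), (8, -3), (9, -1), (10, 8), (-5, 9)
Count = 6

6


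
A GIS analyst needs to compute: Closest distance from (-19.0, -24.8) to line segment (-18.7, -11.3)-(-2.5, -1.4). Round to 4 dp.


Project P onto AB: t = 0 (clamped to [0,1])
Closest point on segment: (-18.7, -11.3)
Distance: 13.5033

13.5033


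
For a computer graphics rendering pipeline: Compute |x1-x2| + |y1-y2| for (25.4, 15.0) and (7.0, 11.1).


|25.4-7| + |15-11.1| = 18.4 + 3.9 = 22.3

22.3


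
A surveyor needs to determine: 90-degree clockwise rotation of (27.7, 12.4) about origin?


90° CW: (x,y) -> (y, -x)
(27.7,12.4) -> (12.4, -27.7)

(12.4, -27.7)


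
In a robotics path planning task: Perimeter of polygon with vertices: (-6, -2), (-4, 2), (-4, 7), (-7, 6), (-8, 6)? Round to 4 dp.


Sides: (-6, -2)->(-4, 2): sqrt(20) = 4.472136, (-4, 2)->(-4, 7): sqrt(25) = 5, (-4, 7)->(-7, 6): sqrt(10) = 3.162278, (-7, 6)->(-8, 6): sqrt(1) = 1, (-8, 6)->(-6, -2): sqrt(68) = 8.246211
Sum = 21.880625
Perimeter = 21.8806

21.8806


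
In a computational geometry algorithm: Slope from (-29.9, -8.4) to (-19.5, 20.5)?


slope = (y2-y1)/(x2-x1) = (20.5-(-8.4))/((-19.5)-(-29.9)) = 28.9/10.4 = 2.7788

2.7788


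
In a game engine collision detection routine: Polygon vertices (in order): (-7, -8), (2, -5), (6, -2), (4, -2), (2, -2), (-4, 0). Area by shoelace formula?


Shoelace sum: ((-7)*(-5) - 2*(-8)) + (2*(-2) - 6*(-5)) + (6*(-2) - 4*(-2)) + (4*(-2) - 2*(-2)) + (2*0 - (-4)*(-2)) + ((-4)*(-8) - (-7)*0)
= 93
Area = |93|/2 = 46.5

46.5


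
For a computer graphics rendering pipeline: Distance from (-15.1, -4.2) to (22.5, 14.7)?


dx=37.6, dy=18.9
d^2 = 37.6^2 + 18.9^2 = 1770.97
d = sqrt(1770.97) = 42.0829

42.0829


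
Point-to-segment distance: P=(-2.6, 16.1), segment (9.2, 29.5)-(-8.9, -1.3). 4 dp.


Project P onto AB: t = 0.4907 (clamped to [0,1])
Closest point on segment: (0.3177, 14.3854)
Distance: 3.3842

3.3842


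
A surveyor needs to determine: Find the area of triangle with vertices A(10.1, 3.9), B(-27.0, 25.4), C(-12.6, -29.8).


Area = |x_A(y_B-y_C) + x_B(y_C-y_A) + x_C(y_A-y_B)|/2
= |557.52 + 909.9 + 270.9|/2
= 1738.32/2 = 869.16

869.16


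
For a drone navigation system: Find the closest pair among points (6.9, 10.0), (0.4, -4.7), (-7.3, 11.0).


d(P0,P1) = 16.073, d(P0,P2) = 14.2352, d(P1,P2) = 17.4866
Closest: P0 and P2

Closest pair: (6.9, 10.0) and (-7.3, 11.0), distance = 14.2352


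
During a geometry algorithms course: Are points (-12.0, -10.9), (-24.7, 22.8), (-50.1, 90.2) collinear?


Cross product: ((-24.7)-(-12))*(90.2-(-10.9)) - (22.8-(-10.9))*((-50.1)-(-12))
= 0

Yes, collinear


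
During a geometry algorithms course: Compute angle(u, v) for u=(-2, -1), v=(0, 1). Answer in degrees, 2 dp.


u.v = -1, |u| = sqrt(5) = 2.2361, |v| = sqrt(1) = 1
cos(theta) = u.v/(|u||v|) = -1/sqrt(5) = -0.447214
theta = acos(-0.447214) = 116.57 degrees

116.57 degrees


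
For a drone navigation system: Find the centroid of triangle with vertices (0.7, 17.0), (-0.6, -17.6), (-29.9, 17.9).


Centroid = ((x_A+x_B+x_C)/3, (y_A+y_B+y_C)/3)
= ((0.7+(-0.6)+(-29.9))/3, (17+(-17.6)+17.9)/3)
= (-9.9333, 5.7667)

(-9.9333, 5.7667)


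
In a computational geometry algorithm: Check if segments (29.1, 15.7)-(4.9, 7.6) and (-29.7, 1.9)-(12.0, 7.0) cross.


Cross products: d1=275.58, d2=61.23, d3=-142.32, d4=72.03
d1*d2 < 0 and d3*d4 < 0? no

No, they don't intersect


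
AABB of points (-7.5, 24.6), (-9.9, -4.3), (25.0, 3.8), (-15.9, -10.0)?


x range: [-15.9, 25]
y range: [-10, 24.6]
Bounding box: (-15.9,-10) to (25,24.6)

(-15.9,-10) to (25,24.6)


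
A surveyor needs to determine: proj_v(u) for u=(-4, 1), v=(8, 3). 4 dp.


u.v = -29, |v| = sqrt(73) = 8.544
Scalar projection = u.v / |v| = -29 / sqrt(73) = -3.3942

-3.3942


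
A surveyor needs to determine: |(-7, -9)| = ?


|u| = sqrt((-7)^2 + (-9)^2) = sqrt(130) = 11.4018

11.4018


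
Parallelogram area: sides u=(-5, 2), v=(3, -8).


|u x v| = |(-5)*(-8) - 2*3|
= |40 - 6| = 34

34


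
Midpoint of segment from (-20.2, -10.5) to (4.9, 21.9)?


M = (((-20.2)+4.9)/2, ((-10.5)+21.9)/2)
= (-7.65, 5.7)

(-7.65, 5.7)


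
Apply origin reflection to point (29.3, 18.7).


Reflection over origin: (x,y) -> (-x,-y)
(29.3, 18.7) -> (-29.3, -18.7)

(-29.3, -18.7)


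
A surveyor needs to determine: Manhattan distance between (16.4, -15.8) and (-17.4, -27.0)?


|16.4-(-17.4)| + |(-15.8)-(-27)| = 33.8 + 11.2 = 45

45


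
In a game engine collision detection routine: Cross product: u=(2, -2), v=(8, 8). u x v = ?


u x v = u_x*v_y - u_y*v_x = 2*8 - (-2)*8
= 16 - (-16) = 32

32


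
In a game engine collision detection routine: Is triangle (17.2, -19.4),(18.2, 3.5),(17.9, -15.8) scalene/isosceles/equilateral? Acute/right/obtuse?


Side lengths squared: AB^2=525.41, BC^2=372.58, CA^2=13.45
Sorted: [13.45, 372.58, 525.41]
By sides: Scalene, By angles: Obtuse

Scalene, Obtuse


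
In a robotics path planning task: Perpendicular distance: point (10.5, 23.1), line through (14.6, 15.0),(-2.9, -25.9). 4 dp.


|cross product| = 309.44
|line direction| = sqrt(1979.06) = 44.4866
Distance = 309.44/sqrt(1979.06) = 6.9558

6.9558


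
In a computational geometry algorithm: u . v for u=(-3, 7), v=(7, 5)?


u . v = u_x*v_x + u_y*v_y = (-3)*7 + 7*5
= (-21) + 35 = 14

14


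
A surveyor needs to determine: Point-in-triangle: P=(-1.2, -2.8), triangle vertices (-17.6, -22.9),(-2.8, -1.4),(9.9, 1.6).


Cross products: AB x AP = -55.12, BC x BP = -22.58, CA x CP = -150.95
All same sign? yes

Yes, inside


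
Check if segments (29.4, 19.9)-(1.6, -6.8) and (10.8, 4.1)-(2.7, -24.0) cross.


Cross products: d1=394.68, d2=-170.23, d3=-57.38, d4=507.53
d1*d2 < 0 and d3*d4 < 0? yes

Yes, they intersect


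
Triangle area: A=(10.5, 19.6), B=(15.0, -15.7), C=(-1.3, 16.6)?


Area = |x_A(y_B-y_C) + x_B(y_C-y_A) + x_C(y_A-y_B)|/2
= |(-339.15) + (-45) + (-45.89)|/2
= 430.04/2 = 215.02

215.02


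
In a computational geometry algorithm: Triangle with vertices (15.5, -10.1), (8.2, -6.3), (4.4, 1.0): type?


Side lengths squared: AB^2=67.73, BC^2=67.73, CA^2=246.42
Sorted: [67.73, 67.73, 246.42]
By sides: Isosceles, By angles: Obtuse

Isosceles, Obtuse


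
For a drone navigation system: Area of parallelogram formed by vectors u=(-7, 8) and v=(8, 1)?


|u x v| = |(-7)*1 - 8*8|
= |(-7) - 64| = 71

71


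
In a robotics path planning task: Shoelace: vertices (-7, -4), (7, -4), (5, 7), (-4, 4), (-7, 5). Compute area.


Shoelace sum: ((-7)*(-4) - 7*(-4)) + (7*7 - 5*(-4)) + (5*4 - (-4)*7) + ((-4)*5 - (-7)*4) + ((-7)*(-4) - (-7)*5)
= 244
Area = |244|/2 = 122

122


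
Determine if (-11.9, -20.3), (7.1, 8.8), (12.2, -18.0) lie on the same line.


Cross product: (7.1-(-11.9))*((-18)-(-20.3)) - (8.8-(-20.3))*(12.2-(-11.9))
= -657.61

No, not collinear


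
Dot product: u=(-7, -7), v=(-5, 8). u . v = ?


u . v = u_x*v_x + u_y*v_y = (-7)*(-5) + (-7)*8
= 35 + (-56) = -21

-21


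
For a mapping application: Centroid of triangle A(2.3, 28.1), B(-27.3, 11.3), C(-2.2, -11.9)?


Centroid = ((x_A+x_B+x_C)/3, (y_A+y_B+y_C)/3)
= ((2.3+(-27.3)+(-2.2))/3, (28.1+11.3+(-11.9))/3)
= (-9.0667, 9.1667)

(-9.0667, 9.1667)


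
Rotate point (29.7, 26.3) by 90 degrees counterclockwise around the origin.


90° CCW: (x,y) -> (-y, x)
(29.7,26.3) -> (-26.3, 29.7)

(-26.3, 29.7)


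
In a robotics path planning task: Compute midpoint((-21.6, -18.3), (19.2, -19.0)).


M = (((-21.6)+19.2)/2, ((-18.3)+(-19))/2)
= (-1.2, -18.65)

(-1.2, -18.65)


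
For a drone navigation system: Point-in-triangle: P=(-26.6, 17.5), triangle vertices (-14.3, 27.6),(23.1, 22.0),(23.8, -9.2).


Cross products: AB x AP = -446.62, BC x BP = -1553.79, CA x CP = 837.45
All same sign? no

No, outside


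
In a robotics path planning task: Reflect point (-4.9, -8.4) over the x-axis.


Reflection over x-axis: (x,y) -> (x,-y)
(-4.9, -8.4) -> (-4.9, 8.4)

(-4.9, 8.4)


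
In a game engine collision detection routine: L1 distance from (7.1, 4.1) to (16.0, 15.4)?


|7.1-16| + |4.1-15.4| = 8.9 + 11.3 = 20.2

20.2


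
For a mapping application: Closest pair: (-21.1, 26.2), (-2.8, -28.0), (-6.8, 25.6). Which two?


d(P0,P1) = 57.206, d(P0,P2) = 14.3126, d(P1,P2) = 53.749
Closest: P0 and P2

Closest pair: (-21.1, 26.2) and (-6.8, 25.6), distance = 14.3126


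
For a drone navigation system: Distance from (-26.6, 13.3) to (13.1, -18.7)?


dx=39.7, dy=-32
d^2 = 39.7^2 + (-32)^2 = 2600.09
d = sqrt(2600.09) = 50.9911

50.9911


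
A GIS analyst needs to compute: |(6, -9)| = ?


|u| = sqrt(6^2 + (-9)^2) = sqrt(117) = 10.8167

10.8167


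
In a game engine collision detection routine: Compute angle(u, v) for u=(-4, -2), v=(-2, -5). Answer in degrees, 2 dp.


u.v = 18, |u| = sqrt(20) = 4.4721, |v| = sqrt(29) = 5.3852
cos(theta) = u.v/(|u||v|) = 18/sqrt(580) = 0.747409
theta = acos(0.747409) = 41.63 degrees

41.63 degrees


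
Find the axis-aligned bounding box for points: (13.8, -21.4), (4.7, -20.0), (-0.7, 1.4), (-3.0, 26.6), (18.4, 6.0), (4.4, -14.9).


x range: [-3, 18.4]
y range: [-21.4, 26.6]
Bounding box: (-3,-21.4) to (18.4,26.6)

(-3,-21.4) to (18.4,26.6)


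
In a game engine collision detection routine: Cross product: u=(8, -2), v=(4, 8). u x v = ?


u x v = u_x*v_y - u_y*v_x = 8*8 - (-2)*4
= 64 - (-8) = 72

72


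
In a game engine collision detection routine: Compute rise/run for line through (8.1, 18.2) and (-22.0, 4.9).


slope = (y2-y1)/(x2-x1) = (4.9-18.2)/((-22)-8.1) = (-13.3)/(-30.1) = 0.4419

0.4419


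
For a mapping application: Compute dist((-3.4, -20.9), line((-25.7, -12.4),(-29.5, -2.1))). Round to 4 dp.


|cross product| = 197.39
|line direction| = sqrt(120.53) = 10.9786
Distance = 197.39/sqrt(120.53) = 17.9795

17.9795


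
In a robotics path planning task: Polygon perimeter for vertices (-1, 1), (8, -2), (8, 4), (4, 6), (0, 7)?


Sides: (-1, 1)->(8, -2): sqrt(90) = 9.486833, (8, -2)->(8, 4): sqrt(36) = 6, (8, 4)->(4, 6): sqrt(20) = 4.472136, (4, 6)->(0, 7): sqrt(17) = 4.123106, (0, 7)->(-1, 1): sqrt(37) = 6.082763
Sum = 30.164838
Perimeter = 30.1648

30.1648


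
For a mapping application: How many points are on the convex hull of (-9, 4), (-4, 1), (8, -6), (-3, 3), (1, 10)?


Convex hull vertices (CCW): (-9, 4), (-4, 1), (8, -6), (1, 10)
Count = 4

4


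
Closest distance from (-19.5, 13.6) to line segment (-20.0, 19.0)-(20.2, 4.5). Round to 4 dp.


Project P onto AB: t = 0.0539 (clamped to [0,1])
Closest point on segment: (-17.834, 18.2187)
Distance: 4.91

4.91


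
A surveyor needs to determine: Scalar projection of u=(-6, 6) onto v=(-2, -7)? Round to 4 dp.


u.v = -30, |v| = sqrt(53) = 7.2801
Scalar projection = u.v / |v| = -30 / sqrt(53) = -4.1208

-4.1208


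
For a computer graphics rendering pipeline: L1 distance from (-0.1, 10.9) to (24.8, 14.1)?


|(-0.1)-24.8| + |10.9-14.1| = 24.9 + 3.2 = 28.1

28.1


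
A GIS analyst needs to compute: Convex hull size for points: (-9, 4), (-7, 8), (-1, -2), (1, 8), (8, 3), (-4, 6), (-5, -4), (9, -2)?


Convex hull vertices (CCW): (-9, 4), (-5, -4), (9, -2), (8, 3), (1, 8), (-7, 8)
Count = 6

6


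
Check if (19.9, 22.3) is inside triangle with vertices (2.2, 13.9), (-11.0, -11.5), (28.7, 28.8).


Cross products: AB x AP = 338.7, BC x BP = 96.59, CA x CP = 41.13
All same sign? yes

Yes, inside


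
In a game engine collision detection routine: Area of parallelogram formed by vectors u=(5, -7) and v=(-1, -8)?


|u x v| = |5*(-8) - (-7)*(-1)|
= |(-40) - 7| = 47

47


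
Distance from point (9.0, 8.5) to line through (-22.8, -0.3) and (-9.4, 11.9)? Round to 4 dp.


|cross product| = 270.04
|line direction| = sqrt(328.4) = 18.1218
Distance = 270.04/sqrt(328.4) = 14.9014

14.9014


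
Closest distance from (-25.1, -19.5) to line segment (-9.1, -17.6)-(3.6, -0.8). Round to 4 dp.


Project P onto AB: t = 0 (clamped to [0,1])
Closest point on segment: (-9.1, -17.6)
Distance: 16.1124

16.1124


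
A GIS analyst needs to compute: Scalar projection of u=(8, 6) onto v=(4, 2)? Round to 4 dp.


u.v = 44, |v| = sqrt(20) = 4.4721
Scalar projection = u.v / |v| = 44 / sqrt(20) = 9.8387

9.8387


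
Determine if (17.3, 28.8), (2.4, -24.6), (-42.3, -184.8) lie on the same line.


Cross product: (2.4-17.3)*((-184.8)-28.8) - ((-24.6)-28.8)*((-42.3)-17.3)
= 0

Yes, collinear


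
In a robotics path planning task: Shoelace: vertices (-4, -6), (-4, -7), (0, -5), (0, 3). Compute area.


Shoelace sum: ((-4)*(-7) - (-4)*(-6)) + ((-4)*(-5) - 0*(-7)) + (0*3 - 0*(-5)) + (0*(-6) - (-4)*3)
= 36
Area = |36|/2 = 18

18


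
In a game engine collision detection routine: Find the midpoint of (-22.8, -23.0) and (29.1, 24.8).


M = (((-22.8)+29.1)/2, ((-23)+24.8)/2)
= (3.15, 0.9)

(3.15, 0.9)


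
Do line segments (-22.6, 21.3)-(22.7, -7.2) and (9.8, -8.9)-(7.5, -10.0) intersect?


Cross products: d1=-105.1, d2=10.28, d3=-444.66, d4=-560.04
d1*d2 < 0 and d3*d4 < 0? no

No, they don't intersect


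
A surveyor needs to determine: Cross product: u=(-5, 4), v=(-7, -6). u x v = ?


u x v = u_x*v_y - u_y*v_x = (-5)*(-6) - 4*(-7)
= 30 - (-28) = 58

58


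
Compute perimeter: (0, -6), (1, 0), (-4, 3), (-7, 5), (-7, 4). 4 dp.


Sides: (0, -6)->(1, 0): sqrt(37) = 6.082763, (1, 0)->(-4, 3): sqrt(34) = 5.830952, (-4, 3)->(-7, 5): sqrt(13) = 3.605551, (-7, 5)->(-7, 4): sqrt(1) = 1, (-7, 4)->(0, -6): sqrt(149) = 12.206556
Sum = 28.725822
Perimeter = 28.7258

28.7258


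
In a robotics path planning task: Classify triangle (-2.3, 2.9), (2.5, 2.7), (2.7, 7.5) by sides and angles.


Side lengths squared: AB^2=23.08, BC^2=23.08, CA^2=46.16
Sorted: [23.08, 23.08, 46.16]
By sides: Isosceles, By angles: Right

Isosceles, Right


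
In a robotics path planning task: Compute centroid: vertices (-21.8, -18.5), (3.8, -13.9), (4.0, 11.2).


Centroid = ((x_A+x_B+x_C)/3, (y_A+y_B+y_C)/3)
= (((-21.8)+3.8+4)/3, ((-18.5)+(-13.9)+11.2)/3)
= (-4.6667, -7.0667)

(-4.6667, -7.0667)


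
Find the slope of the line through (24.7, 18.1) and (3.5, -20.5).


slope = (y2-y1)/(x2-x1) = ((-20.5)-18.1)/(3.5-24.7) = (-38.6)/(-21.2) = 1.8208

1.8208


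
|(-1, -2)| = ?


|u| = sqrt((-1)^2 + (-2)^2) = sqrt(5) = 2.2361

2.2361


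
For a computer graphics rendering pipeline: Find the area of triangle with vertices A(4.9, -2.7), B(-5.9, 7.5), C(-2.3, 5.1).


Area = |x_A(y_B-y_C) + x_B(y_C-y_A) + x_C(y_A-y_B)|/2
= |11.76 + (-46.02) + 23.46|/2
= 10.8/2 = 5.4

5.4


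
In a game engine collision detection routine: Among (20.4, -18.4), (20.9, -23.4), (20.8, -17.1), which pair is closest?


d(P0,P1) = 5.0249, d(P0,P2) = 1.3601, d(P1,P2) = 6.3008
Closest: P0 and P2

Closest pair: (20.4, -18.4) and (20.8, -17.1), distance = 1.3601


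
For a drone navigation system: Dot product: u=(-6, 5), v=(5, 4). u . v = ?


u . v = u_x*v_x + u_y*v_y = (-6)*5 + 5*4
= (-30) + 20 = -10

-10


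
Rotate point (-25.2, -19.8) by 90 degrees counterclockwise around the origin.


90° CCW: (x,y) -> (-y, x)
(-25.2,-19.8) -> (19.8, -25.2)

(19.8, -25.2)


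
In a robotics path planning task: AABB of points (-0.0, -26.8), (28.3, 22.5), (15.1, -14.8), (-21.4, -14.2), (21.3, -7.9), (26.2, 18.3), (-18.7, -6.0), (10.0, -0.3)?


x range: [-21.4, 28.3]
y range: [-26.8, 22.5]
Bounding box: (-21.4,-26.8) to (28.3,22.5)

(-21.4,-26.8) to (28.3,22.5)


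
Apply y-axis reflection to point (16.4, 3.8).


Reflection over y-axis: (x,y) -> (-x,y)
(16.4, 3.8) -> (-16.4, 3.8)

(-16.4, 3.8)


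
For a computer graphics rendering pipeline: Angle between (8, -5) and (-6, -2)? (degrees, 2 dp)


u.v = -38, |u| = sqrt(89) = 9.434, |v| = sqrt(40) = 6.3246
cos(theta) = u.v/(|u||v|) = -38/sqrt(3560) = -0.636881
theta = acos(-0.636881) = 129.56 degrees

129.56 degrees


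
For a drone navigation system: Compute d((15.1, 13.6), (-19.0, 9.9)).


dx=-34.1, dy=-3.7
d^2 = (-34.1)^2 + (-3.7)^2 = 1176.5
d = sqrt(1176.5) = 34.3001

34.3001


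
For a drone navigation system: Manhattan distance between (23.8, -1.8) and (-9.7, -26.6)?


|23.8-(-9.7)| + |(-1.8)-(-26.6)| = 33.5 + 24.8 = 58.3

58.3


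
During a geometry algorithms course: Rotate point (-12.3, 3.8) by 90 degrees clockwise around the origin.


90° CW: (x,y) -> (y, -x)
(-12.3,3.8) -> (3.8, 12.3)

(3.8, 12.3)


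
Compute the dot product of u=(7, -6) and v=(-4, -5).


u . v = u_x*v_x + u_y*v_y = 7*(-4) + (-6)*(-5)
= (-28) + 30 = 2

2


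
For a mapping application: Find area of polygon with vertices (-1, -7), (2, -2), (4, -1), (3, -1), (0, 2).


Shoelace sum: ((-1)*(-2) - 2*(-7)) + (2*(-1) - 4*(-2)) + (4*(-1) - 3*(-1)) + (3*2 - 0*(-1)) + (0*(-7) - (-1)*2)
= 29
Area = |29|/2 = 14.5

14.5


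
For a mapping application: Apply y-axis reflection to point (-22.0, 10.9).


Reflection over y-axis: (x,y) -> (-x,y)
(-22, 10.9) -> (22, 10.9)

(22, 10.9)


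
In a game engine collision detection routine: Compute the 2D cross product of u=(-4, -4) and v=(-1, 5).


u x v = u_x*v_y - u_y*v_x = (-4)*5 - (-4)*(-1)
= (-20) - 4 = -24

-24


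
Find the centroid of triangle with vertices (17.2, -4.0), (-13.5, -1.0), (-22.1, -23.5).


Centroid = ((x_A+x_B+x_C)/3, (y_A+y_B+y_C)/3)
= ((17.2+(-13.5)+(-22.1))/3, ((-4)+(-1)+(-23.5))/3)
= (-6.1333, -9.5)

(-6.1333, -9.5)


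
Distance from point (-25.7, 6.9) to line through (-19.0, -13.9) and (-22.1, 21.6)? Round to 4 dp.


|cross product| = 173.37
|line direction| = sqrt(1269.86) = 35.6351
Distance = 173.37/sqrt(1269.86) = 4.8651

4.8651


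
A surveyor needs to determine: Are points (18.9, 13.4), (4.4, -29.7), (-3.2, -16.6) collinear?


Cross product: (4.4-18.9)*((-16.6)-13.4) - ((-29.7)-13.4)*((-3.2)-18.9)
= -517.51

No, not collinear


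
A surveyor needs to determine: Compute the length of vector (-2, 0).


|u| = sqrt((-2)^2 + 0^2) = sqrt(4) = 2

2


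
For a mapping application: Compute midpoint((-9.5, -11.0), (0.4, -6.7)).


M = (((-9.5)+0.4)/2, ((-11)+(-6.7))/2)
= (-4.55, -8.85)

(-4.55, -8.85)


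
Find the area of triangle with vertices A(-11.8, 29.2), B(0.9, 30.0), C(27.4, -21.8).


Area = |x_A(y_B-y_C) + x_B(y_C-y_A) + x_C(y_A-y_B)|/2
= |(-611.24) + (-45.9) + (-21.92)|/2
= 679.06/2 = 339.53

339.53


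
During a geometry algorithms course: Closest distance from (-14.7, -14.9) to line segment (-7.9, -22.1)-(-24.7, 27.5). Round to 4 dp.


Project P onto AB: t = 0.1719 (clamped to [0,1])
Closest point on segment: (-10.7876, -13.5748)
Distance: 4.1308

4.1308


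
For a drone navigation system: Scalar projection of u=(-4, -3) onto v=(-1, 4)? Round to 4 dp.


u.v = -8, |v| = sqrt(17) = 4.1231
Scalar projection = u.v / |v| = -8 / sqrt(17) = -1.9403

-1.9403


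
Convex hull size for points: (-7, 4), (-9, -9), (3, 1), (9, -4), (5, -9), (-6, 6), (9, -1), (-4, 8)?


Convex hull vertices (CCW): (-9, -9), (5, -9), (9, -4), (9, -1), (-4, 8), (-6, 6), (-7, 4)
Count = 7

7


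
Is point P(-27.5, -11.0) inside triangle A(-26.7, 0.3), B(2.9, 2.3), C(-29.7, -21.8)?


Cross products: AB x AP = -332.88, BC x BP = -299.06, CA x CP = -16.22
All same sign? yes

Yes, inside


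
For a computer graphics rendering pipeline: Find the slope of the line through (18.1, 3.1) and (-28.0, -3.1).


slope = (y2-y1)/(x2-x1) = ((-3.1)-3.1)/((-28)-18.1) = (-6.2)/(-46.1) = 0.1345

0.1345


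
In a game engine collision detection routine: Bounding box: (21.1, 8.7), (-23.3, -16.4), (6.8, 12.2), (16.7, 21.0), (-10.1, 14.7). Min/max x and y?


x range: [-23.3, 21.1]
y range: [-16.4, 21]
Bounding box: (-23.3,-16.4) to (21.1,21)

(-23.3,-16.4) to (21.1,21)
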